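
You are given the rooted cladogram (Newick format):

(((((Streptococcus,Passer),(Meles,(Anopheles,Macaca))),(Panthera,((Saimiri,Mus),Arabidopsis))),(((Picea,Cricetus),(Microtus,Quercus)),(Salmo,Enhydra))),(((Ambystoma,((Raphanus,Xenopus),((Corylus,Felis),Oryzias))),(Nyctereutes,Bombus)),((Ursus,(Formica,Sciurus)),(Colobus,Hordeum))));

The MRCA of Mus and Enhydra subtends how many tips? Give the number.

15

The MRCA of Mus and Enhydra is the node subtending ((((Streptococcus,Passer),(Meles,(Anopheles,Macaca))),(Panthera,((Saimiri,Mus),Arabidopsis))),(((Picea,Cricetus),(Microtus,Quercus)),(Salmo,Enhydra))).
That clade contains 15 terminal taxa: Anopheles, Arabidopsis, Cricetus, Enhydra, Macaca, Meles, Microtus, Mus, Panthera, Passer, Picea, Quercus, Saimiri, Salmo, Streptococcus.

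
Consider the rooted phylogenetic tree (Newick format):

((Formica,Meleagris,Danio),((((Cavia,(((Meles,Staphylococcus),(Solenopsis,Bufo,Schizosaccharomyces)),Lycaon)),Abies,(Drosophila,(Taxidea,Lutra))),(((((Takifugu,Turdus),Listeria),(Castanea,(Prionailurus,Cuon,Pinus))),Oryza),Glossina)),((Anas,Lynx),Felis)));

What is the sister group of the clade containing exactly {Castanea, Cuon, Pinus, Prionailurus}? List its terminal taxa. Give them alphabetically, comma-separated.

Listeria, Takifugu, Turdus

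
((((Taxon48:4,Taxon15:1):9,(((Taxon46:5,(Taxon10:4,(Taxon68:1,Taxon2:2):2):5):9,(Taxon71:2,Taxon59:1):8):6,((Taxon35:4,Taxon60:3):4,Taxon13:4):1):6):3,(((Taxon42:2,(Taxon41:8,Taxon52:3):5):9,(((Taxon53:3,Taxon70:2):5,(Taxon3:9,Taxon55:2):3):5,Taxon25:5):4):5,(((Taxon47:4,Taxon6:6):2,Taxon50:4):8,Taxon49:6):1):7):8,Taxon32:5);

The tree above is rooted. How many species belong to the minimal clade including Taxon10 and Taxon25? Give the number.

The MRCA of Taxon10 and Taxon25 is the node subtending (((Taxon48,Taxon15),(((Taxon46,(Taxon10,(Taxon68,Taxon2))),(Taxon71,Taxon59)),((Taxon35,Taxon60),Taxon13))),(((Taxon42,(Taxon41,Taxon52)),(((Taxon53,Taxon70),(Taxon3,Taxon55)),Taxon25)),(((Taxon47,Taxon6),Taxon50),Taxon49))).
That clade contains 23 terminal taxa: Taxon10, Taxon13, Taxon15, Taxon2, Taxon25, Taxon3, Taxon35, Taxon41, Taxon42, Taxon46, Taxon47, Taxon48, Taxon49, Taxon50, Taxon52, Taxon53, Taxon55, Taxon59, Taxon6, Taxon60, Taxon68, Taxon70, Taxon71.

23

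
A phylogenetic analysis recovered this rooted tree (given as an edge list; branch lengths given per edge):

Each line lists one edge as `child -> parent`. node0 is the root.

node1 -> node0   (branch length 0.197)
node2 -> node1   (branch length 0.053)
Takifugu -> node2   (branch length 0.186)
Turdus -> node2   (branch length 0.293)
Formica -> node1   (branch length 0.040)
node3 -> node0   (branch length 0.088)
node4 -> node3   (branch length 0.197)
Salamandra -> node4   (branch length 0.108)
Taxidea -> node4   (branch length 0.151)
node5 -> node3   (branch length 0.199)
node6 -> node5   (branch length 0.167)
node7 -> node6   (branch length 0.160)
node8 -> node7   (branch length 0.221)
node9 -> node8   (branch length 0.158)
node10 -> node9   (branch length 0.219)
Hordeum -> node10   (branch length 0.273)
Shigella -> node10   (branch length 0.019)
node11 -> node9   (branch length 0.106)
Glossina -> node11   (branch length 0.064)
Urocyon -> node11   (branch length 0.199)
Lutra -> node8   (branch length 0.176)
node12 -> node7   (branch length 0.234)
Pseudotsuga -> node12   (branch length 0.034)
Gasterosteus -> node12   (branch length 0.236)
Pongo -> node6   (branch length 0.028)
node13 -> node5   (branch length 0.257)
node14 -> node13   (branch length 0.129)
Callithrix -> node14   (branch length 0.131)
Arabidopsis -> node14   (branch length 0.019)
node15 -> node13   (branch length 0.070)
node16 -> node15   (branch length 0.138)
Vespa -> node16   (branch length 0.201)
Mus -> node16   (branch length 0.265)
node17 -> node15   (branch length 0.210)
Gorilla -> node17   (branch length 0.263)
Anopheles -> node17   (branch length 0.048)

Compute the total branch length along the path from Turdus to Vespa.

1.496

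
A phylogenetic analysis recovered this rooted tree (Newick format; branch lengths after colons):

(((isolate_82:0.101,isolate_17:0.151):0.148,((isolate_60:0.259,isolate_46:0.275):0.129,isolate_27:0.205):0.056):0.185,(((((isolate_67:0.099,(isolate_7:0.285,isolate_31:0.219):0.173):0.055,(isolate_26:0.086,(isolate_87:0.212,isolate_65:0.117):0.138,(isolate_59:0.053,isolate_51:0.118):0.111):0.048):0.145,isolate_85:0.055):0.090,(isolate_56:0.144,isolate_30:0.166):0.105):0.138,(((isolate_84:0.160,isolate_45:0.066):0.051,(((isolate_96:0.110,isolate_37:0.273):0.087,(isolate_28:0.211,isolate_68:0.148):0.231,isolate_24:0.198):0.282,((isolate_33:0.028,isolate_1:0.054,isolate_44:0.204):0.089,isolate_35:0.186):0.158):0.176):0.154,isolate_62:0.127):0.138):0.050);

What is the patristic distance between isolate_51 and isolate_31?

The path runs isolate_51 → … → MRCA → … → isolate_31; the MRCA is the node subtending ((isolate_67,(isolate_7,isolate_31)),(isolate_26,(isolate_87,isolate_65),(isolate_59,isolate_51))).
Branch lengths along that path: 0.118 + 0.111 + 0.048 + 0.055 + 0.173 + 0.219 = 0.724.

0.724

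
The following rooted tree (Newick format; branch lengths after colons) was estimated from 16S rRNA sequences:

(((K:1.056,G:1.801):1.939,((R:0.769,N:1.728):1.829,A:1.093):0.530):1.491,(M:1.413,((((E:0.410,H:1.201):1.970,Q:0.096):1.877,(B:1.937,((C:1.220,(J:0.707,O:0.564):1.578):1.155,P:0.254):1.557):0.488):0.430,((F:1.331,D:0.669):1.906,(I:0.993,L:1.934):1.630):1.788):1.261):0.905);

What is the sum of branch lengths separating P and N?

10.473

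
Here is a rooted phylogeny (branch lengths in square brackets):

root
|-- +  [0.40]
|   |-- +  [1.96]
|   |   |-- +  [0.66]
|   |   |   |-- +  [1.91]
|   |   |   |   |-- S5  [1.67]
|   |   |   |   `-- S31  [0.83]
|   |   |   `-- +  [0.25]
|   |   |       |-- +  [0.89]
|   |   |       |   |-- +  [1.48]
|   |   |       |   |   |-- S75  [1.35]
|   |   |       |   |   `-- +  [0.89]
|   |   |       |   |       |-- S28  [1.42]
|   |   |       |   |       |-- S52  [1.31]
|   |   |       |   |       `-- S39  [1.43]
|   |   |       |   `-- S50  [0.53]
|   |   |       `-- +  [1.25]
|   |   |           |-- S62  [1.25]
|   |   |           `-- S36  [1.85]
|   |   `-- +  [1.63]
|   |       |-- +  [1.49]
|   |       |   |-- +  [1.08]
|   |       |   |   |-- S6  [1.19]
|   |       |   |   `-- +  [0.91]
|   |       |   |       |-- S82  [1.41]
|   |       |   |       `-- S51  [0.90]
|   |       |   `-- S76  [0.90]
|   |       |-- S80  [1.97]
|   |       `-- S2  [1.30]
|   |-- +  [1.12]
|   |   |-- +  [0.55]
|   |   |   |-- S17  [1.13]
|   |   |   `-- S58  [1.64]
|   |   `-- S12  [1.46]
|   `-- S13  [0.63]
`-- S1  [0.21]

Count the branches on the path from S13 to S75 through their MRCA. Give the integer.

7

The MRCA of S13 and S75 is the node subtending ((((S5,S31),(((S75,(S28,S52,S39)),S50),(S62,S36))),(((S6,(S82,S51)),S76),S80,S2)),((S17,S58),S12),S13).
From S13 up to that node: 1 branch. From S75 up to the same node: 6 branches. Total: 1 + 6 = 7.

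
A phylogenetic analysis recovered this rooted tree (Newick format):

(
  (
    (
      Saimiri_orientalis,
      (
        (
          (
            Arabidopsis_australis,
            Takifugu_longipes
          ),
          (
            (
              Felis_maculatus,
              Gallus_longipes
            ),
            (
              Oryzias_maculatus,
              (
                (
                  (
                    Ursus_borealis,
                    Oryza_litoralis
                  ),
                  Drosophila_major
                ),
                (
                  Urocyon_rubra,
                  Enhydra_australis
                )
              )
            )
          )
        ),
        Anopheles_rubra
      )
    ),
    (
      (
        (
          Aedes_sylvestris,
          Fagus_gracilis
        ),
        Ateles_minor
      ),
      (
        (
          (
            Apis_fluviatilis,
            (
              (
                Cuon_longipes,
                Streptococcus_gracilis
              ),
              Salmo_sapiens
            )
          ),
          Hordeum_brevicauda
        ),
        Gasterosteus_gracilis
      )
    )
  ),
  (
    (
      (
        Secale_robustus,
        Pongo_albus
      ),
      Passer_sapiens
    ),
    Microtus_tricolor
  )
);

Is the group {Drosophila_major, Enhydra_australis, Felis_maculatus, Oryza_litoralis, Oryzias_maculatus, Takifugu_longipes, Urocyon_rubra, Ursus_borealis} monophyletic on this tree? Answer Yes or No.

No

The MRCA of the listed taxa subtends ((Arabidopsis_australis,Takifugu_longipes),((Felis_maculatus,Gallus_longipes),(Oryzias_maculatus,(((Ursus_borealis,Oryza_litoralis),Drosophila_major),(Urocyon_rubra,Enhydra_australis))))).
That clade also contains Arabidopsis_australis, Gallus_longipes, which are not in the proposed group, so the group is not monophyletic.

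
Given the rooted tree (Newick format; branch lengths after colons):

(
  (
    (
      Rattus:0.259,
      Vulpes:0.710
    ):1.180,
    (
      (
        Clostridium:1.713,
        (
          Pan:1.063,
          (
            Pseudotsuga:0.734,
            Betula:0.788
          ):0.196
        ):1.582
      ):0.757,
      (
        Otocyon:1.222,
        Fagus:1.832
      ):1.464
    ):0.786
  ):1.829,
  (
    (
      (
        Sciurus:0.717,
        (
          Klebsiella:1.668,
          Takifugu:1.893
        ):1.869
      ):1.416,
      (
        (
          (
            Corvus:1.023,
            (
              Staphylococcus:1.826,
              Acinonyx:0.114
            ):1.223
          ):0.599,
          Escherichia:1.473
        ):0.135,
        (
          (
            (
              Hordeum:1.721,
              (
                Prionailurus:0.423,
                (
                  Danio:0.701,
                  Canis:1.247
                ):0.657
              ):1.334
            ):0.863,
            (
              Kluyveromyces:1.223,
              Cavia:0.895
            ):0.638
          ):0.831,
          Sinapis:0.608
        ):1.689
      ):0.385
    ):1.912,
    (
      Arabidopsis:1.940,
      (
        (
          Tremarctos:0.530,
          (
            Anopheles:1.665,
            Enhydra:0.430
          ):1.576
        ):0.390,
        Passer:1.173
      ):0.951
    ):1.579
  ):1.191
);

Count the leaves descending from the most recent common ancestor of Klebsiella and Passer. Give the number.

19

The MRCA of Klebsiella and Passer is the node subtending (((Sciurus,(Klebsiella,Takifugu)),(((Corvus,(Staphylococcus,Acinonyx)),Escherichia),(((Hordeum,(Prionailurus,(Danio,Canis))),(Kluyveromyces,Cavia)),Sinapis))),(Arabidopsis,((Tremarctos,(Anopheles,Enhydra)),Passer))).
That clade contains 19 terminal taxa: Acinonyx, Anopheles, Arabidopsis, Canis, Cavia, Corvus, Danio, Enhydra, Escherichia, Hordeum, Klebsiella, Kluyveromyces, Passer, Prionailurus, Sciurus, Sinapis, Staphylococcus, Takifugu, Tremarctos.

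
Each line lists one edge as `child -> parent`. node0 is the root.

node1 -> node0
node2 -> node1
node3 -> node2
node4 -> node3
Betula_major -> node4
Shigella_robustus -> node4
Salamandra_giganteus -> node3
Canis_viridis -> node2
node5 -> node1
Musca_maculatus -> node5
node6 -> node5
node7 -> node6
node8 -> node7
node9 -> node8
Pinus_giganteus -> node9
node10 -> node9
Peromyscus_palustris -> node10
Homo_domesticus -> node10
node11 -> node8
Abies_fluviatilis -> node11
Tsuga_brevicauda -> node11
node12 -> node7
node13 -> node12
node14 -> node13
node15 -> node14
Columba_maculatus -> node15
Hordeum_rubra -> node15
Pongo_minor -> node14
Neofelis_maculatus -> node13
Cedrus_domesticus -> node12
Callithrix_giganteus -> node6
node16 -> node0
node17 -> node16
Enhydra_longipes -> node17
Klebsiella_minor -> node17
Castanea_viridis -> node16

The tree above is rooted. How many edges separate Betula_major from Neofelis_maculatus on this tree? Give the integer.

10

The MRCA of Betula_major and Neofelis_maculatus is the node subtending ((((Betula_major,Shigella_robustus),Salamandra_giganteus),Canis_viridis),(Musca_maculatus,((((Pinus_giganteus,(Peromyscus_palustris,Homo_domesticus)),(Abies_fluviatilis,Tsuga_brevicauda)),((((Columba_maculatus,Hordeum_rubra),Pongo_minor),Neofelis_maculatus),Cedrus_domesticus)),Callithrix_giganteus))).
From Betula_major up to that node: 4 branches. From Neofelis_maculatus up to the same node: 6 branches. Total: 4 + 6 = 10.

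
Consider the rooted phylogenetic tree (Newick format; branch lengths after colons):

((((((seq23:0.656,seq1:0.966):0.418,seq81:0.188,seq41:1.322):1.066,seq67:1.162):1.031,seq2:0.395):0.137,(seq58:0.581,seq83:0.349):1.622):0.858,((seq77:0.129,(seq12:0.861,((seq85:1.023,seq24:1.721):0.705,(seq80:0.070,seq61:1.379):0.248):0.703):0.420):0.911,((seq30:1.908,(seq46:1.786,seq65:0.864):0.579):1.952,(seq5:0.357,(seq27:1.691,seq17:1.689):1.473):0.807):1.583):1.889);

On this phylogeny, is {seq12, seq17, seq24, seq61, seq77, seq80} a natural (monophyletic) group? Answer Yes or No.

No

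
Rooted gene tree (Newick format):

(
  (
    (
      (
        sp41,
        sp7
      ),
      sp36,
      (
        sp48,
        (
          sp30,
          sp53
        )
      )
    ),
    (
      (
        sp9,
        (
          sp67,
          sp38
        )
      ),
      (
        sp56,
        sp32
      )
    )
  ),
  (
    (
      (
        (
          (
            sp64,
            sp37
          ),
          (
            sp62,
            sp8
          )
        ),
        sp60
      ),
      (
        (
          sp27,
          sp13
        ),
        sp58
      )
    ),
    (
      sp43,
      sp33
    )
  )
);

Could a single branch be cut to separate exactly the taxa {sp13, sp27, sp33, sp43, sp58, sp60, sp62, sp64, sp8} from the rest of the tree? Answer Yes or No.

The MRCA of the listed taxa subtends (((((sp64,sp37),(sp62,sp8)),sp60),((sp27,sp13),sp58)),(sp43,sp33)).
That clade also contains sp37, which is not in the proposed group, so the group is not monophyletic.

No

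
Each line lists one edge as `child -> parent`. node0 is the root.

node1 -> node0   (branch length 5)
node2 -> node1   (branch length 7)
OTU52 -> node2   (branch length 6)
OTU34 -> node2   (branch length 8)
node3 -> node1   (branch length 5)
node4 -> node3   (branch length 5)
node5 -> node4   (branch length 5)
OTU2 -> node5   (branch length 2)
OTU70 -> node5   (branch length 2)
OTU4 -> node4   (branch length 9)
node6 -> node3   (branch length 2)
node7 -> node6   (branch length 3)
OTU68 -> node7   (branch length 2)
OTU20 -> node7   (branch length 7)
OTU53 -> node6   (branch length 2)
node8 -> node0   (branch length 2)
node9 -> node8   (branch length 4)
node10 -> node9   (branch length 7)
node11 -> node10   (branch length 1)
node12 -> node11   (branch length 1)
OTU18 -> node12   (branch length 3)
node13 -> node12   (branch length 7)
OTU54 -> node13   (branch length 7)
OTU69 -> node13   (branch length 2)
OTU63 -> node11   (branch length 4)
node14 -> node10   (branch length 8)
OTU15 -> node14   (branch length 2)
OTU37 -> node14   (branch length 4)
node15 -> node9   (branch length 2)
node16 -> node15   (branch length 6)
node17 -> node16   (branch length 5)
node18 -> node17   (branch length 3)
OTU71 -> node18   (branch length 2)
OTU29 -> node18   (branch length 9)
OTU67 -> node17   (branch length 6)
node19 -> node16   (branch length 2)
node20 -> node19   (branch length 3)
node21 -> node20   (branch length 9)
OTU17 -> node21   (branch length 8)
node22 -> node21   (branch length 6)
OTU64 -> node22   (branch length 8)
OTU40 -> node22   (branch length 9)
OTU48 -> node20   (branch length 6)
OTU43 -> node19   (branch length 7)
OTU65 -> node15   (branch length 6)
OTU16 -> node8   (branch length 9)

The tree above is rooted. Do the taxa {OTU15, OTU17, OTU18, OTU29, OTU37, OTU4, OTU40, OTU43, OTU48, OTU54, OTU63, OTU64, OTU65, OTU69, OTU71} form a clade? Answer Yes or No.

The MRCA of the listed taxa is the root, so the smallest clade containing them is the whole tree.
That clade also contains OTU16, OTU2, OTU20, OTU34, OTU52, OTU53, OTU67, OTU68, OTU70, which are not in the proposed group, so the group is not monophyletic.

No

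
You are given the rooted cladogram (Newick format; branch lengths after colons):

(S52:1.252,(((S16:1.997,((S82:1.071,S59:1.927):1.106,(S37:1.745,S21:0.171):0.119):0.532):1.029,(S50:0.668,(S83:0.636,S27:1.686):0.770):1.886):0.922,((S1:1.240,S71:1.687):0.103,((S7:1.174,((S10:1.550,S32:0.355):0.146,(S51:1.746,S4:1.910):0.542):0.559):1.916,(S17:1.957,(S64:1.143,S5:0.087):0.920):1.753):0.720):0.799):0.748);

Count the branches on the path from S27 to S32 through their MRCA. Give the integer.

10

The MRCA of S27 and S32 is the node subtending (((S16,((S82,S59),(S37,S21))),(S50,(S83,S27))),((S1,S71),((S7,((S10,S32),(S51,S4))),(S17,(S64,S5))))).
From S27 up to that node: 4 branches. From S32 up to the same node: 6 branches. Total: 4 + 6 = 10.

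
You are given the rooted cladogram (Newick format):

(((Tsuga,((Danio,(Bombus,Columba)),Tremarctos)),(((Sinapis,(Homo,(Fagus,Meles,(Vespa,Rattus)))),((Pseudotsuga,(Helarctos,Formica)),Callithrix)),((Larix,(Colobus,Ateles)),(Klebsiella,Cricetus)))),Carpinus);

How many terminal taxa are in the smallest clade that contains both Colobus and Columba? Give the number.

The MRCA of Colobus and Columba is the node subtending ((Tsuga,((Danio,(Bombus,Columba)),Tremarctos)),(((Sinapis,(Homo,(Fagus,Meles,(Vespa,Rattus)))),((Pseudotsuga,(Helarctos,Formica)),Callithrix)),((Larix,(Colobus,Ateles)),(Klebsiella,Cricetus)))).
That clade contains 20 terminal taxa: Ateles, Bombus, Callithrix, Colobus, Columba, Cricetus, Danio, Fagus, Formica, Helarctos, Homo, Klebsiella, Larix, Meles, Pseudotsuga, Rattus, Sinapis, Tremarctos, Tsuga, Vespa.

20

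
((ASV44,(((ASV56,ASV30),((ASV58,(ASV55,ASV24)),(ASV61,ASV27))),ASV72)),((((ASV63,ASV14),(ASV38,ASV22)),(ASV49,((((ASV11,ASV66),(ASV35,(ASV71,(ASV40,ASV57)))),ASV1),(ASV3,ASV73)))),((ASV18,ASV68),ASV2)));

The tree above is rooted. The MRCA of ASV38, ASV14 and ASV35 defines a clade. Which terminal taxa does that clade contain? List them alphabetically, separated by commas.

Tracing ASV38: it sits inside (ASV38,ASV22).
Tracing ASV14: it sits inside (ASV63,ASV14).
Tracing ASV35: it sits inside (ASV35,(ASV71,(ASV40,ASV57))).
The smallest clade enclosing all 3 is (((ASV63,ASV14),(ASV38,ASV22)),(ASV49,((((ASV11,ASV66),(ASV35,(ASV71,(ASV40,ASV57)))),ASV1),(ASV3,ASV73)))); the answer is its 14 terminal taxa in alphabetical order.

ASV1, ASV11, ASV14, ASV22, ASV3, ASV35, ASV38, ASV40, ASV49, ASV57, ASV63, ASV66, ASV71, ASV73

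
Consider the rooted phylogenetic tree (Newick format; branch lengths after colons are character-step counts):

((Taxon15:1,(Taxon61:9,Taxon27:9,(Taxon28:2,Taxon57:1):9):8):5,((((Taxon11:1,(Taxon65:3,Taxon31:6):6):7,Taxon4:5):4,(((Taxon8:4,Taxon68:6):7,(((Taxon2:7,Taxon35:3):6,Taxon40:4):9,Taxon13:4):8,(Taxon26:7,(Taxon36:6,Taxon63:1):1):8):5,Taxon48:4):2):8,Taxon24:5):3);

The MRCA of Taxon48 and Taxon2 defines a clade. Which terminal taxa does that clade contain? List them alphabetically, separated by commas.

Tracing Taxon48: it sits inside (((Taxon8,Taxon68),(((Taxon2,Taxon35),Taxon40),Taxon13),(Taxon26,(Taxon36,Taxon63))),Taxon48).
Tracing Taxon2: it sits inside (Taxon2,Taxon35).
The smallest clade enclosing both is (((Taxon8,Taxon68),(((Taxon2,Taxon35),Taxon40),Taxon13),(Taxon26,(Taxon36,Taxon63))),Taxon48); the answer is its 10 terminal taxa in alphabetical order.

Taxon13, Taxon2, Taxon26, Taxon35, Taxon36, Taxon40, Taxon48, Taxon63, Taxon68, Taxon8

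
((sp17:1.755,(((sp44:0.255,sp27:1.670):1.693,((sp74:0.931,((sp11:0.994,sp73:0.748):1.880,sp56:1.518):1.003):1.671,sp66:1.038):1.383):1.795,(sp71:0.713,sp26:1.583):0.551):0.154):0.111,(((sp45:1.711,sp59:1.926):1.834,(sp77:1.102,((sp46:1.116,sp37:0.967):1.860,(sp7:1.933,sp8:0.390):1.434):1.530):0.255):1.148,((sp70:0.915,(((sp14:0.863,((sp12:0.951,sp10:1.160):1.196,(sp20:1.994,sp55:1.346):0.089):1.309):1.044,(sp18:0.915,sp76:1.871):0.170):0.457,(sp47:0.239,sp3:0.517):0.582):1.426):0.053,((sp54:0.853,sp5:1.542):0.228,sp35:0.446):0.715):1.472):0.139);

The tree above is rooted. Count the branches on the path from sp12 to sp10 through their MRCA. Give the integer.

The MRCA of sp12 and sp10 is the node subtending (sp12,sp10).
From sp12 up to that node: 1 branch. From sp10 up to the same node: 1 branch. Total: 1 + 1 = 2.

2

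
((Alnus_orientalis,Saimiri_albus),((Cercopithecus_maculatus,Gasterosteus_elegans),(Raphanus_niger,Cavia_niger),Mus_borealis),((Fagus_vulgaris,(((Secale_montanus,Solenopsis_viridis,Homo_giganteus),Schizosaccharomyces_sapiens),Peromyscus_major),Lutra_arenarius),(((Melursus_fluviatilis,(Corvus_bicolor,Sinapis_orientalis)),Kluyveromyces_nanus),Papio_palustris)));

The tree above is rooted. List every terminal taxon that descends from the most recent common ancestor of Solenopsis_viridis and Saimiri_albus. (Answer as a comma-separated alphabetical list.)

Tracing Solenopsis_viridis: it sits inside (Secale_montanus,Solenopsis_viridis,Homo_giganteus).
Tracing Saimiri_albus: it sits inside (Alnus_orientalis,Saimiri_albus).
The smallest clade enclosing both is the whole tree (their MRCA is the root), so the answer is all 19 tips in alphabetical order.

Alnus_orientalis, Cavia_niger, Cercopithecus_maculatus, Corvus_bicolor, Fagus_vulgaris, Gasterosteus_elegans, Homo_giganteus, Kluyveromyces_nanus, Lutra_arenarius, Melursus_fluviatilis, Mus_borealis, Papio_palustris, Peromyscus_major, Raphanus_niger, Saimiri_albus, Schizosaccharomyces_sapiens, Secale_montanus, Sinapis_orientalis, Solenopsis_viridis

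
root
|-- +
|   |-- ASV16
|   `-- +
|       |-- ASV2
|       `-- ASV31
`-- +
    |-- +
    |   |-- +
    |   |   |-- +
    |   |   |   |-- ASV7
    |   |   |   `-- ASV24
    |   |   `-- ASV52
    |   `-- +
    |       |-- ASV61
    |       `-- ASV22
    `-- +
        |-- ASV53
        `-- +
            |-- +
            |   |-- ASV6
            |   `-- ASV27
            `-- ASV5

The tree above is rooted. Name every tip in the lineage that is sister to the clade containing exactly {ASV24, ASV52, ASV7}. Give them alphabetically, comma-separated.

ASV22, ASV61

The clade containing exactly {ASV24, ASV52, ASV7} attaches to the tree at the node subtending (((ASV7,ASV24),ASV52),(ASV61,ASV22)).
The other lineage descending from that same node — the sister group — is (ASV61,ASV22); its 2 tips in alphabetical order are the answer.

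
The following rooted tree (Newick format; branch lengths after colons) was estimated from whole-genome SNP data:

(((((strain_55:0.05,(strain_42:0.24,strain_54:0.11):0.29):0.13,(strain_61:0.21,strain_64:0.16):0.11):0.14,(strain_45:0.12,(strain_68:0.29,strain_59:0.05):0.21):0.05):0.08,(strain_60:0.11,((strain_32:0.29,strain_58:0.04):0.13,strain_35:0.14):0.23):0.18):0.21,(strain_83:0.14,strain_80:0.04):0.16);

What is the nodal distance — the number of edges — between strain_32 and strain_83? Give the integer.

The MRCA of strain_32 and strain_83 is the root of the tree.
From strain_32 up to that node: 5 branches. From strain_83 up to the same node: 2 branches. Total: 5 + 2 = 7.

7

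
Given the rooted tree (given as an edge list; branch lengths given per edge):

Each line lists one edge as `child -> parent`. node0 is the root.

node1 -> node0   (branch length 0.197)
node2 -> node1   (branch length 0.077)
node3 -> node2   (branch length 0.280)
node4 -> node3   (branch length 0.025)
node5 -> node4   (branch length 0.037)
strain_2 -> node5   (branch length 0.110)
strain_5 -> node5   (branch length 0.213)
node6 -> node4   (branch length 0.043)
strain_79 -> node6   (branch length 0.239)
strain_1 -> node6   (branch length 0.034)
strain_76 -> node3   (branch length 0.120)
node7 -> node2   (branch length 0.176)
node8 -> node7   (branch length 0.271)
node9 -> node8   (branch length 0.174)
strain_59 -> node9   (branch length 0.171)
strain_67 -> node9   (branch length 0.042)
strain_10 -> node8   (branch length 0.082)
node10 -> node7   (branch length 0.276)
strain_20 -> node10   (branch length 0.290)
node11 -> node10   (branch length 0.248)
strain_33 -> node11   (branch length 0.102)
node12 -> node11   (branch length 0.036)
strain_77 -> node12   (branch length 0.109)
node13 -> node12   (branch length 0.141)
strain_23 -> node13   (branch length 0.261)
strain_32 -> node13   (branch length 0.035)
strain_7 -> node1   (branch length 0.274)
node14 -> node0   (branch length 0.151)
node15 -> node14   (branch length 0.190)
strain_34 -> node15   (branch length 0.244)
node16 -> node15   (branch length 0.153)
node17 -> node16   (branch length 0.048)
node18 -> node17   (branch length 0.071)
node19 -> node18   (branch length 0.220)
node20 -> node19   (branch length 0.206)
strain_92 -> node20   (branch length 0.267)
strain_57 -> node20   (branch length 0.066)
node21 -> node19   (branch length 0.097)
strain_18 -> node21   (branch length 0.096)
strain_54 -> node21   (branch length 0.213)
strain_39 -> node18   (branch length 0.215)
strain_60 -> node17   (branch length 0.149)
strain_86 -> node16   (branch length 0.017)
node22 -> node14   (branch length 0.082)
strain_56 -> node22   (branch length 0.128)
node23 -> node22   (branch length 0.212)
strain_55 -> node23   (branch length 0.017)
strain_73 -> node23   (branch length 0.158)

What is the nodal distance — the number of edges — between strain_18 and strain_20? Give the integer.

The MRCA of strain_18 and strain_20 is the root of the tree.
From strain_18 up to that node: 8 branches. From strain_20 up to the same node: 5 branches. Total: 8 + 5 = 13.

13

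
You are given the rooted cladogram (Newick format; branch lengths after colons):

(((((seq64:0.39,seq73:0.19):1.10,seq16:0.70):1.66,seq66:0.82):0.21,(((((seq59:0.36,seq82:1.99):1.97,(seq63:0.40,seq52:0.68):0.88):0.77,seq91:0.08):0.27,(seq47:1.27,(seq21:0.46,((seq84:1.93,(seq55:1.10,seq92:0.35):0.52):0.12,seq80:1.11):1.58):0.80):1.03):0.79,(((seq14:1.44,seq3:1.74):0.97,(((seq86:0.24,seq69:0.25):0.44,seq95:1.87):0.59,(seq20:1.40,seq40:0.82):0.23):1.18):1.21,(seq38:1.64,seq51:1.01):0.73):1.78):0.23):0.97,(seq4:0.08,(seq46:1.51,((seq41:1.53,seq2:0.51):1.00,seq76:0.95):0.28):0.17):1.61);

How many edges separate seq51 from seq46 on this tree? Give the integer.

8

The MRCA of seq51 and seq46 is the root of the tree.
From seq51 up to that node: 5 branches. From seq46 up to the same node: 3 branches. Total: 5 + 3 = 8.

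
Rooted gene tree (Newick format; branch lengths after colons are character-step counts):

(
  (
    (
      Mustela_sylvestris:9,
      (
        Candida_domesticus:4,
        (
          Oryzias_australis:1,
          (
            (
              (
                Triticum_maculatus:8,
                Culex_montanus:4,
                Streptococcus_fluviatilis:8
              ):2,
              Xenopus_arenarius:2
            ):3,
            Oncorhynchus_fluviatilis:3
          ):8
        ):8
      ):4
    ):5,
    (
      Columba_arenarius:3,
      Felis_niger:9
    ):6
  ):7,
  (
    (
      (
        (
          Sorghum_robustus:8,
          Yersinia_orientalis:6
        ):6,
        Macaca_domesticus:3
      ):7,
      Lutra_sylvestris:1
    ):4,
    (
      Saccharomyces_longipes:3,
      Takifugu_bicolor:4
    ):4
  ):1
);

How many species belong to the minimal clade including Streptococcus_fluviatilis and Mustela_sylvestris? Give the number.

The MRCA of Streptococcus_fluviatilis and Mustela_sylvestris is the node subtending (Mustela_sylvestris,(Candida_domesticus,(Oryzias_australis,(((Triticum_maculatus,Culex_montanus,Streptococcus_fluviatilis),Xenopus_arenarius),Oncorhynchus_fluviatilis)))).
That clade contains 8 terminal taxa: Candida_domesticus, Culex_montanus, Mustela_sylvestris, Oncorhynchus_fluviatilis, Oryzias_australis, Streptococcus_fluviatilis, Triticum_maculatus, Xenopus_arenarius.

8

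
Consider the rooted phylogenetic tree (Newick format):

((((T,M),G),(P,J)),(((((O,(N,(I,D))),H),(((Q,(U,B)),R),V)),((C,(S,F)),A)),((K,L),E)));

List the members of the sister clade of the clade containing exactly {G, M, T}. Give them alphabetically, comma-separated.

The clade containing exactly {G, M, T} attaches to the tree at the node subtending (((T,M),G),(P,J)).
The other lineage descending from that same node — the sister group — is (P,J); its 2 tips in alphabetical order are the answer.

J, P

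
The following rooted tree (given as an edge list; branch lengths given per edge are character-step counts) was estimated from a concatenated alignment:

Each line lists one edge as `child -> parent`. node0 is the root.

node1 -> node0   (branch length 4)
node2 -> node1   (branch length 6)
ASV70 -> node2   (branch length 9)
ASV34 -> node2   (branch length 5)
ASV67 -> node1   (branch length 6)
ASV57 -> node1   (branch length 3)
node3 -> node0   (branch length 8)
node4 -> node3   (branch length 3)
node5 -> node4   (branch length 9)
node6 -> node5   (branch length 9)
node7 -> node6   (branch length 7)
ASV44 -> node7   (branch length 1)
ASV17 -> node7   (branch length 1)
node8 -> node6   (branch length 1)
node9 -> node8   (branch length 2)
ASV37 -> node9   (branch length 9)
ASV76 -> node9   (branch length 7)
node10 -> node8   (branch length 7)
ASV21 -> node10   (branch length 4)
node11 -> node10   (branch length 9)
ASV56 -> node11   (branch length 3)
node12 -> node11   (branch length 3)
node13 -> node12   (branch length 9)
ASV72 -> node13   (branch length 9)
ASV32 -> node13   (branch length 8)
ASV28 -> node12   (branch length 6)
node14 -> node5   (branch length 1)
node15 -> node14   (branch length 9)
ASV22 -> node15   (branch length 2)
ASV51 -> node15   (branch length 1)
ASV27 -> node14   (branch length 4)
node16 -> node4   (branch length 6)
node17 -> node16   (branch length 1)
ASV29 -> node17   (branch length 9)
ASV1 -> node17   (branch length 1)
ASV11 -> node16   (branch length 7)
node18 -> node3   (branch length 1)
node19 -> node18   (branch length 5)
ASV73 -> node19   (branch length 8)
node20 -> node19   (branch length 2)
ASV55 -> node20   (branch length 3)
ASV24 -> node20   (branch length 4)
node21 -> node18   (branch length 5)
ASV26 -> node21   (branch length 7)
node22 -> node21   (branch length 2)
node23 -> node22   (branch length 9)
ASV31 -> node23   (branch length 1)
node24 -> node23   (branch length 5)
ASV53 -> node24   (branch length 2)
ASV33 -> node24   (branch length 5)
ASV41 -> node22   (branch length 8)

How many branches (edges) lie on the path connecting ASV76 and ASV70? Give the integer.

The MRCA of ASV76 and ASV70 is the root of the tree.
From ASV76 up to that node: 7 branches. From ASV70 up to the same node: 3 branches. Total: 7 + 3 = 10.

10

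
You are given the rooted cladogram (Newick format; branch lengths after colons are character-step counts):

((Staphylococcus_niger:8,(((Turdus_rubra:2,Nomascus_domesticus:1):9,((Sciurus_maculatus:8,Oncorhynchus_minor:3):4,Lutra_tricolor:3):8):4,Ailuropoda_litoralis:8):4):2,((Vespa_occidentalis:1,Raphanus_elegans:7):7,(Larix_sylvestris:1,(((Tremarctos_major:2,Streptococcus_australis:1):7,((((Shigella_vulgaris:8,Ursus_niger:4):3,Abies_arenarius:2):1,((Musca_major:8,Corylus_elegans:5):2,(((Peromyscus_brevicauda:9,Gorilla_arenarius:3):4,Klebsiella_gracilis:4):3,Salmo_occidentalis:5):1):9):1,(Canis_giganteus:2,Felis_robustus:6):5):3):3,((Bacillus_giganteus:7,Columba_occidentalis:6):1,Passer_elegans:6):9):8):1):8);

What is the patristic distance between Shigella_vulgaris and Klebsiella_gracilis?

29

The path runs Shigella_vulgaris → … → MRCA → … → Klebsiella_gracilis; the MRCA is the node subtending (((Shigella_vulgaris,Ursus_niger),Abies_arenarius),((Musca_major,Corylus_elegans),(((Peromyscus_brevicauda,Gorilla_arenarius),Klebsiella_gracilis),Salmo_occidentalis))).
Branch lengths along that path: 8 + 3 + 1 + 9 + 1 + 3 + 4 = 29.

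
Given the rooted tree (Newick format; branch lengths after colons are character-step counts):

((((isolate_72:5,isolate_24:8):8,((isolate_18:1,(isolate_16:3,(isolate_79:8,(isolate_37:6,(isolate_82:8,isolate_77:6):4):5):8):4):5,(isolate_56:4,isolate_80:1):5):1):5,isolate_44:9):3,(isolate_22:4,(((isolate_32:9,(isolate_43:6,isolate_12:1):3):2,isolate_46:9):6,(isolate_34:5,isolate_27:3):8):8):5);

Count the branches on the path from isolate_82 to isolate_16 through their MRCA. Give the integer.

The MRCA of isolate_82 and isolate_16 is the node subtending (isolate_16,(isolate_79,(isolate_37,(isolate_82,isolate_77)))).
From isolate_82 up to that node: 4 branches. From isolate_16 up to the same node: 1 branch. Total: 4 + 1 = 5.

5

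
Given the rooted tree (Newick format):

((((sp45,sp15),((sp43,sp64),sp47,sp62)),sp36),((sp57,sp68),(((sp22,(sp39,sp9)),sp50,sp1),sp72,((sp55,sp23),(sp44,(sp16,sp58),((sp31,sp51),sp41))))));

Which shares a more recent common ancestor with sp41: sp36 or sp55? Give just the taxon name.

sp55

The MRCA of sp41 and sp55 subtends ((sp55,sp23),(sp44,(sp16,sp58),((sp31,sp51),sp41))) (8 taxa).
The MRCA of sp41 and sp36 is the root, subtending the entire tree (23 taxa).
The first is nested inside the second, so sp41 shares a more recent common ancestor with sp55.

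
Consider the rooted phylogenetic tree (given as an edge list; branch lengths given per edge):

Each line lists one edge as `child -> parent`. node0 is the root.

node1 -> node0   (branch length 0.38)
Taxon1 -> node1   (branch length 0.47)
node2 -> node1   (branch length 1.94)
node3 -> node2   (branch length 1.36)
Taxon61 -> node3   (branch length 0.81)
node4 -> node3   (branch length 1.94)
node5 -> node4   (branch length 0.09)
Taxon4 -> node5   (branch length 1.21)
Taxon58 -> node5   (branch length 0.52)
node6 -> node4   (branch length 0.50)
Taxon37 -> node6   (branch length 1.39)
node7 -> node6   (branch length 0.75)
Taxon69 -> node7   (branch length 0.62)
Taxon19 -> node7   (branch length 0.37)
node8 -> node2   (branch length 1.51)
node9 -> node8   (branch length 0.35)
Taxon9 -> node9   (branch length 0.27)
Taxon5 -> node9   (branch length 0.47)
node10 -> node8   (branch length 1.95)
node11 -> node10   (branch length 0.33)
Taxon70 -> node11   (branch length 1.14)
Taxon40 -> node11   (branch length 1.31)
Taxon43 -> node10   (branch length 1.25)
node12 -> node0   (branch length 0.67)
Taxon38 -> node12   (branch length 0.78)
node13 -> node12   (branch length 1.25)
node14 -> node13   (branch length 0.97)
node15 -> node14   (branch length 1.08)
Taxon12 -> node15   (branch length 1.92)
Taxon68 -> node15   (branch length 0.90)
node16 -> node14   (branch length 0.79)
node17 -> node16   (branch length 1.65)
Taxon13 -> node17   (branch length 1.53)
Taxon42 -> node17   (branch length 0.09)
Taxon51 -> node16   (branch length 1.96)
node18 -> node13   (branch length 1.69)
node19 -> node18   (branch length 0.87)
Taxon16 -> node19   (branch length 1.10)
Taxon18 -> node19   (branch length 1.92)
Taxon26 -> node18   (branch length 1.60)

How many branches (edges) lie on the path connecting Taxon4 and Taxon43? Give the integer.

The MRCA of Taxon4 and Taxon43 is the node subtending ((Taxon61,((Taxon4,Taxon58),(Taxon37,(Taxon69,Taxon19)))),((Taxon9,Taxon5),((Taxon70,Taxon40),Taxon43))).
From Taxon4 up to that node: 4 branches. From Taxon43 up to the same node: 3 branches. Total: 4 + 3 = 7.

7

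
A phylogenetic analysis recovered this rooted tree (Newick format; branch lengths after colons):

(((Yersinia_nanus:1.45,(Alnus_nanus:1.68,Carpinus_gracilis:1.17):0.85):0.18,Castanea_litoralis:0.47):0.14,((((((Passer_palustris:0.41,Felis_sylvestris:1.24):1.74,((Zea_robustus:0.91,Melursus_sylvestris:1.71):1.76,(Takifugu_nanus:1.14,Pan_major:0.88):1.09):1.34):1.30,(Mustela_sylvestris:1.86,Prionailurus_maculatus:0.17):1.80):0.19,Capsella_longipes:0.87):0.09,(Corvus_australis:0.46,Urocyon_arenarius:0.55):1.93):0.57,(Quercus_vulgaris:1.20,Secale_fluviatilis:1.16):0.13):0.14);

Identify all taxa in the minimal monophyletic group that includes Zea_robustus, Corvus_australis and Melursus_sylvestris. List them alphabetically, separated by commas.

Capsella_longipes, Corvus_australis, Felis_sylvestris, Melursus_sylvestris, Mustela_sylvestris, Pan_major, Passer_palustris, Prionailurus_maculatus, Takifugu_nanus, Urocyon_arenarius, Zea_robustus

Tracing Zea_robustus: it sits inside (Zea_robustus,Melursus_sylvestris).
Tracing Corvus_australis: it sits inside (Corvus_australis,Urocyon_arenarius).
Tracing Melursus_sylvestris: it sits inside (Zea_robustus,Melursus_sylvestris).
The smallest clade enclosing all 3 is (((((Passer_palustris,Felis_sylvestris),((Zea_robustus,Melursus_sylvestris),(Takifugu_nanus,Pan_major))),(Mustela_sylvestris,Prionailurus_maculatus)),Capsella_longipes),(Corvus_australis,Urocyon_arenarius)); the answer is its 11 terminal taxa in alphabetical order.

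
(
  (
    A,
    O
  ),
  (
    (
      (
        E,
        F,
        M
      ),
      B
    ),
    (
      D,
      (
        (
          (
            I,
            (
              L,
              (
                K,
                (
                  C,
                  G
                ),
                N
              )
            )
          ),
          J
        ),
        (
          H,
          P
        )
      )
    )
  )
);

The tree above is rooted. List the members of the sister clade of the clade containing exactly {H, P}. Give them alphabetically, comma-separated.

The clade containing exactly {H, P} attaches to the tree at the node subtending (((I,(L,(K,(C,G),N))),J),(H,P)).
The other lineage descending from that same node — the sister group — is ((I,(L,(K,(C,G),N))),J); its 7 tips in alphabetical order are the answer.

C, G, I, J, K, L, N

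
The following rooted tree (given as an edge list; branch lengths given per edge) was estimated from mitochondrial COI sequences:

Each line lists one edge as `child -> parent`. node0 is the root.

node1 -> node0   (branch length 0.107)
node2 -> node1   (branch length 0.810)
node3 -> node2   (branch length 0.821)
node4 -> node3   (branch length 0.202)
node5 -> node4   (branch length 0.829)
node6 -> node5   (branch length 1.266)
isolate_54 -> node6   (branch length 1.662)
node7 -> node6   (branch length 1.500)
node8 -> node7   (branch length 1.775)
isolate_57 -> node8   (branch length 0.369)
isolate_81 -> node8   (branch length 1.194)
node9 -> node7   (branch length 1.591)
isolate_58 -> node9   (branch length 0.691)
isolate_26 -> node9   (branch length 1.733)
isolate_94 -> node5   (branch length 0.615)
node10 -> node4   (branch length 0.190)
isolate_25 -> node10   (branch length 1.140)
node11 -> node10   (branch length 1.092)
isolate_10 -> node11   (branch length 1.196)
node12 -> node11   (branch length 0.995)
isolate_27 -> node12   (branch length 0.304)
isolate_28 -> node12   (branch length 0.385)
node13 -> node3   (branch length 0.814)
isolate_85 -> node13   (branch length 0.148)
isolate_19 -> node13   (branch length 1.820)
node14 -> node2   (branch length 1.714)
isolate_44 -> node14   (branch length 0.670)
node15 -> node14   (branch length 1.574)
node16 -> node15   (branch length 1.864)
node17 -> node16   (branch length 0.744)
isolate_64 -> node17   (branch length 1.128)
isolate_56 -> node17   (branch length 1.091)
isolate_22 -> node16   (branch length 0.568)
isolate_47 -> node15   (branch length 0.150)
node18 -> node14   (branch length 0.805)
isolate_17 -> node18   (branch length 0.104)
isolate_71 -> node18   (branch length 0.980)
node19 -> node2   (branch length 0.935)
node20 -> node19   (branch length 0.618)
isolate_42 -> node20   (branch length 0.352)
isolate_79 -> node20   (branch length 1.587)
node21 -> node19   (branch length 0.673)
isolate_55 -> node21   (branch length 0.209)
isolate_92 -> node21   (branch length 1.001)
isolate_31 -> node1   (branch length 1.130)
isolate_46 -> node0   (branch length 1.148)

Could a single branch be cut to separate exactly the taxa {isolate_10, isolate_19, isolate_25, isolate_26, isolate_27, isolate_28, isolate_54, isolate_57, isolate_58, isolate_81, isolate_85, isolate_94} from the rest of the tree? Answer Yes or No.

Yes

The most recent common ancestor of these taxa subtends ((((isolate_54,((isolate_57,isolate_81),(isolate_58,isolate_26))),isolate_94),(isolate_25,(isolate_10,(isolate_27,isolate_28)))),(isolate_85,isolate_19)).
That clade has exactly 12 tips — every listed taxon and nothing else — so the group is monophyletic.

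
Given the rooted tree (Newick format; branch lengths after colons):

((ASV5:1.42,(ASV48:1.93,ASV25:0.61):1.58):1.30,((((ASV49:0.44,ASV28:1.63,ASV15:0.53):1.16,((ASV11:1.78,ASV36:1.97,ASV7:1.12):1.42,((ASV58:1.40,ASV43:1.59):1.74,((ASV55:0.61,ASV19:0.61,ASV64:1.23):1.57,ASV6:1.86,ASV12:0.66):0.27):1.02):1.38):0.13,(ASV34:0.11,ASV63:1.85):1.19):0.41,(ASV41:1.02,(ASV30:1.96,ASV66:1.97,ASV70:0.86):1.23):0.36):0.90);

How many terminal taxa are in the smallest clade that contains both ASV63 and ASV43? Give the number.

15

The MRCA of ASV63 and ASV43 is the node subtending (((ASV49,ASV28,ASV15),((ASV11,ASV36,ASV7),((ASV58,ASV43),((ASV55,ASV19,ASV64),ASV6,ASV12)))),(ASV34,ASV63)).
That clade contains 15 terminal taxa: ASV11, ASV12, ASV15, ASV19, ASV28, ASV34, ASV36, ASV43, ASV49, ASV55, ASV58, ASV6, ASV63, ASV64, ASV7.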